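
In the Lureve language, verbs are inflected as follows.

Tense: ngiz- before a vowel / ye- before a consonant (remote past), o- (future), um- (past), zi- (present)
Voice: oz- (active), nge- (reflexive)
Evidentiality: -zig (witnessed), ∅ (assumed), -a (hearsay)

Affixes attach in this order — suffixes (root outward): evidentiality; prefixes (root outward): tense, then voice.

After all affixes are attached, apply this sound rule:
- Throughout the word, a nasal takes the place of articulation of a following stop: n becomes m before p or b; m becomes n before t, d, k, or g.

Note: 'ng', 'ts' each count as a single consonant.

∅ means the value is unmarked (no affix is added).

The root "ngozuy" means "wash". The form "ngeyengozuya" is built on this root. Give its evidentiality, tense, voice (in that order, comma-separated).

hearsay, remote past, reflexive

Segment: nge-ye-ngozuy-a.
evidentiality: -a → hearsay.
tense: ngiz/ye- → remote past.
voice: nge- → reflexive.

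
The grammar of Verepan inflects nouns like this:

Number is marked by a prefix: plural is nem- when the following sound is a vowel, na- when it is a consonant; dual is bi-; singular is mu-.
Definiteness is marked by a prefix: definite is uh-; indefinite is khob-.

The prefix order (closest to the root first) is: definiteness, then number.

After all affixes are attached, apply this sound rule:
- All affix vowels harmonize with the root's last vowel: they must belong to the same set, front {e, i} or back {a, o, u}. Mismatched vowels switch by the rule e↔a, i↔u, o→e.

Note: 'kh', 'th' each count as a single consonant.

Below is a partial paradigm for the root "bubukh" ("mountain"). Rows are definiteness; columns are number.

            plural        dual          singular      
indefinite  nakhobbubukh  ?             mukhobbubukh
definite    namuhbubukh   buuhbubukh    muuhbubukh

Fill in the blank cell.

Attach definiteness indefinite khob- → khobbubukh.
Attach number dual bi- → bikhobbubukh.
Apply vowel harmony: bikhobbubukh → bukhobbubukh.

bukhobbubukh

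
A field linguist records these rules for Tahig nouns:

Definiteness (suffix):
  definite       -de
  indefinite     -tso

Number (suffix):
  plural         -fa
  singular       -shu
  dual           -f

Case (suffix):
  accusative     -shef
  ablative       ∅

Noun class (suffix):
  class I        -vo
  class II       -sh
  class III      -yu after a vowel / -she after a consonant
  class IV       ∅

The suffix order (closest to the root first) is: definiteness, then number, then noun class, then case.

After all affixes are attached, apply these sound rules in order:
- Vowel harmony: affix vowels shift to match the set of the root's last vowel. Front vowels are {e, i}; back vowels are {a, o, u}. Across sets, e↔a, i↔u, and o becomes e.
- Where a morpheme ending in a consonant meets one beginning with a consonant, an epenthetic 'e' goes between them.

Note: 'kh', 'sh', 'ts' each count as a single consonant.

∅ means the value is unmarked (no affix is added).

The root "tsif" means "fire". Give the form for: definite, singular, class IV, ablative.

tsifedeshi

Attach definiteness definite -de → tsifde.
Attach number singular -shu → tsifdeshu.
noun class = class IV: zero marking, form stays tsifdeshu.
case = ablative: zero marking, form stays tsifdeshu.
Apply vowel harmony: tsifdeshu → tsifdeshi.
Apply epenthesis: tsifdeshi → tsifedeshi.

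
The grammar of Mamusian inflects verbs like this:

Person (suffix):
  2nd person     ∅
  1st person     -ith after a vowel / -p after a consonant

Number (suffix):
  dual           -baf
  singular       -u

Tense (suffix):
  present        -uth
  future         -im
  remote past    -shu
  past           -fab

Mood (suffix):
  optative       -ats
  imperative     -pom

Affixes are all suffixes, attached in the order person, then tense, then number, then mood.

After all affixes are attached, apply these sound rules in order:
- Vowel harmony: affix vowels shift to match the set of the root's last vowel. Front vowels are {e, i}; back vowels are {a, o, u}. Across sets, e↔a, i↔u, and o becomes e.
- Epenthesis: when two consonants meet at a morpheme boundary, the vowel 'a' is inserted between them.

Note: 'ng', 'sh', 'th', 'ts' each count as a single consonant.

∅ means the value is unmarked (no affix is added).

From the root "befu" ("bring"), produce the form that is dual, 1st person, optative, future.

befuuthumabafats

Attach person 1st person -ith (after vowel 'u') → befuith.
Attach tense future -im → befuithim.
Attach number dual -baf → befuithimbaf.
Attach mood optative -ats → befuithimbafats.
Apply vowel harmony: befuithimbafats → befuuthumbafats.
Apply epenthesis: befuuthumbafats → befuuthumabafats.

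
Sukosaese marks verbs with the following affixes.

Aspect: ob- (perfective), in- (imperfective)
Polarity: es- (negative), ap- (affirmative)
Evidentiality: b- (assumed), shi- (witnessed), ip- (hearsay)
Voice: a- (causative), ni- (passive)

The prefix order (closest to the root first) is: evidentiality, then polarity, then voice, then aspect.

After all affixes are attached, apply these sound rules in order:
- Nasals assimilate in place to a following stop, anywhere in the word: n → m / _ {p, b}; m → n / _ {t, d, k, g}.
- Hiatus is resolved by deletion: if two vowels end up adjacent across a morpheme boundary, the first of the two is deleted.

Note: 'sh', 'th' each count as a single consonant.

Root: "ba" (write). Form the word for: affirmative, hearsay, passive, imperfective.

innapipba

Attach evidentiality hearsay ip- → ipba.
Attach polarity affirmative ap- → apipba.
Attach voice passive ni- → niapipba.
Attach aspect imperfective in- → inniapipba.
Nasal assimilation: no change.
Apply vowel deletion: inniapipba → innapipba.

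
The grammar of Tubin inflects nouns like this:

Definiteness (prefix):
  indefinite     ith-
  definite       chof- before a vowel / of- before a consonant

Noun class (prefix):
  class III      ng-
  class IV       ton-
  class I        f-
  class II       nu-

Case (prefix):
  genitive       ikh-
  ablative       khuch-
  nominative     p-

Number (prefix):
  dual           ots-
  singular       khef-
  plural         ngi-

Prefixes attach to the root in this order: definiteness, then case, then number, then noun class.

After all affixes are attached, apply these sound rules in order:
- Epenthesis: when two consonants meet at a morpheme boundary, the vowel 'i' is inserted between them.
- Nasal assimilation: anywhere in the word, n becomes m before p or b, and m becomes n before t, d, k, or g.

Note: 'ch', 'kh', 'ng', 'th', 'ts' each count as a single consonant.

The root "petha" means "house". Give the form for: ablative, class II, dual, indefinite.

nuotsikhuchithipetha

Attach definiteness indefinite ith- → ithpetha.
Attach case ablative khuch- → khuchithpetha.
Attach number dual ots- → otskhuchithpetha.
Attach noun class class II nu- → nuotskhuchithpetha.
Apply epenthesis: nuotskhuchithpetha → nuotsikhuchithipetha.
Nasal assimilation: no change.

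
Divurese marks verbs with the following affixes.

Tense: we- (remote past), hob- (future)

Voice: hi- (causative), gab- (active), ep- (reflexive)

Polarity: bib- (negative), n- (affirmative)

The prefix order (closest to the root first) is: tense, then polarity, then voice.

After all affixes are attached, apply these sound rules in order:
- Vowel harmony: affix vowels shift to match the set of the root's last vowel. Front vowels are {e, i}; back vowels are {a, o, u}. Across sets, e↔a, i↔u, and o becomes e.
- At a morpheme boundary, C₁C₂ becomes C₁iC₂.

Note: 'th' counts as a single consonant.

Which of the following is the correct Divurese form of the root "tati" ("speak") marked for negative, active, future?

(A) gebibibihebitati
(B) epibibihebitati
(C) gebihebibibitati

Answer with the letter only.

Attach tense future hob- → hobtati.
Attach polarity negative bib- → bibhobtati.
Attach voice active gab- → gabbibhobtati.
Apply vowel harmony: gabbibhobtati → gebbibhebtati.
Apply epenthesis: gebbibhebtati → gebibibihebitati.
So the correct form is gebibibihebitati, option (A).
(B) epibibihebitati is wrong: it uses reflexive instead of active for voice.
(C) gebihebibibitati is wrong: it has the affixes in the wrong order.

A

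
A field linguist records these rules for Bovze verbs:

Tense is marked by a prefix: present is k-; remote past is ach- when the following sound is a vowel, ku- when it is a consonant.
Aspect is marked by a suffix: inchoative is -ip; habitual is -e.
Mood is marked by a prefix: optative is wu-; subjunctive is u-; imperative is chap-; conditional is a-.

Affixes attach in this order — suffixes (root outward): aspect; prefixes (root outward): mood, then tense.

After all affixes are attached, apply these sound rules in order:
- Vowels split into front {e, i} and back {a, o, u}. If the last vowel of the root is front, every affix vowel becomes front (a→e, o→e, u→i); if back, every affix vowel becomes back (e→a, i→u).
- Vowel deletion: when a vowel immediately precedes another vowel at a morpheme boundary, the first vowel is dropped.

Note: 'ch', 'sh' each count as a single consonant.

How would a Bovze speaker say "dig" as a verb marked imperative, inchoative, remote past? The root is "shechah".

Attach mood imperative chap- → chapshechah.
Attach aspect inchoative -ip → chapshechahip.
Attach tense remote past ku- (before consonant 'ch') → kuchapshechahip.
Apply vowel harmony: kuchapshechahip → kuchapshechahup.
Vowel deletion: no change.

kuchapshechahup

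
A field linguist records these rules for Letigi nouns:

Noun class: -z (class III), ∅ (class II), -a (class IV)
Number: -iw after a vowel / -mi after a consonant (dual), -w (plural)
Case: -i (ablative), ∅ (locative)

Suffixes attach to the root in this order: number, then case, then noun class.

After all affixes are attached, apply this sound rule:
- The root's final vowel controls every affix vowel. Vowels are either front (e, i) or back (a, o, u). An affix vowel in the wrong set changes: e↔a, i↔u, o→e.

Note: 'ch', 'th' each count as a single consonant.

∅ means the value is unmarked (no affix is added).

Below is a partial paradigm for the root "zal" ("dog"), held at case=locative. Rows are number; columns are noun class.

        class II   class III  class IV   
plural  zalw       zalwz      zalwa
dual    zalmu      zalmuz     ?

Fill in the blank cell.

zalmua

Attach number dual -mi (after consonant 'l') → zalmi.
case = locative: zero marking, form stays zalmi.
Attach noun class class IV -a → zalmia.
Apply vowel harmony: zalmia → zalmua.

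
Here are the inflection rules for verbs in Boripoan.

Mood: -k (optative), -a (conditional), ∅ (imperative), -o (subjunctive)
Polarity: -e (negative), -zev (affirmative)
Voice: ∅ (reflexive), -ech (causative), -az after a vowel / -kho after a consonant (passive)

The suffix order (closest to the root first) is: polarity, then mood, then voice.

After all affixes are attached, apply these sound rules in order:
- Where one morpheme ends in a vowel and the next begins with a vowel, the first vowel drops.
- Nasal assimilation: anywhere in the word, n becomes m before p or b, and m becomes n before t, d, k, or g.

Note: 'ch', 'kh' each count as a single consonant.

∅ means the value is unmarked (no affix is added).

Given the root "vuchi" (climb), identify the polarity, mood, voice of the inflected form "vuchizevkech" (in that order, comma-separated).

Segment: vuchi-zev-k-ech.
polarity: -zev → affirmative.
mood: -k → optative.
voice: -ech → causative.

affirmative, optative, causative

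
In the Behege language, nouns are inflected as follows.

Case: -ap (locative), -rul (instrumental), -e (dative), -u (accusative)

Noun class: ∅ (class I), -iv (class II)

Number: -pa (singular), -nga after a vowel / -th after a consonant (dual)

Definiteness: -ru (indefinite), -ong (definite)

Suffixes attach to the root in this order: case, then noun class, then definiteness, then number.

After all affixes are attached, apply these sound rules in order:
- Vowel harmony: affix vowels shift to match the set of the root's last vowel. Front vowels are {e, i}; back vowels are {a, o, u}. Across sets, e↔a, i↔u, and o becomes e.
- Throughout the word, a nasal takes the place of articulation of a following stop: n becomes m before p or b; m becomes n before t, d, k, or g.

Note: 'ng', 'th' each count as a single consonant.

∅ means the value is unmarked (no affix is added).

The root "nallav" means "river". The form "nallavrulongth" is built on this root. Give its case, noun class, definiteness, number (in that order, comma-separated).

Segment: nallav-rul-ong-th.
case: -rul → instrumental.
noun class: ∅ → class I.
definiteness: -ong → definite.
number: -nga/th → dual.

instrumental, class I, definite, dual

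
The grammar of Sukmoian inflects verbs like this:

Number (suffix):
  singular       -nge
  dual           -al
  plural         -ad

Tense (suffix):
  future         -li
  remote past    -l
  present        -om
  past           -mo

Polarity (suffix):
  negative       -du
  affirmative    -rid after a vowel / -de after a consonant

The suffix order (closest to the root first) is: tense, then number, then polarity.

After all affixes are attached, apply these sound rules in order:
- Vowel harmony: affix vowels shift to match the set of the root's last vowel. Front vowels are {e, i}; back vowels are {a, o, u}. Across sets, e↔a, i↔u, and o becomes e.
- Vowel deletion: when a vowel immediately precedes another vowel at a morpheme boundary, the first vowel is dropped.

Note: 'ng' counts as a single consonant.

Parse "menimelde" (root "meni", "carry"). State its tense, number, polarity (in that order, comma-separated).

past, dual, affirmative

Segment: meni-mo-al-de.
tense: -mo → past.
number: -al → dual.
polarity: -rid/de → affirmative.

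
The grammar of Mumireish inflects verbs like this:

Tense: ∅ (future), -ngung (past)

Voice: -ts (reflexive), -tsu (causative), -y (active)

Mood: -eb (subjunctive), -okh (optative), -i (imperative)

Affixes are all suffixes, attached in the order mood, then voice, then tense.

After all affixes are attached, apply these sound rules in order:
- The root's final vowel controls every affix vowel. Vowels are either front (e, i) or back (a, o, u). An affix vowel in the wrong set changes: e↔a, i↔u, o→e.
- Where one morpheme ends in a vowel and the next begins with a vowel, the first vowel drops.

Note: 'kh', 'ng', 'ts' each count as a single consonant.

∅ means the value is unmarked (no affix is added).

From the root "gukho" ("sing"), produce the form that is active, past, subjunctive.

Attach mood subjunctive -eb → gukhoeb.
Attach voice active -y → gukhoeby.
Attach tense past -ngung → gukhoebyngung.
Apply vowel harmony: gukhoebyngung → gukhoabyngung.
Apply vowel deletion: gukhoabyngung → gukhabyngung.

gukhabyngung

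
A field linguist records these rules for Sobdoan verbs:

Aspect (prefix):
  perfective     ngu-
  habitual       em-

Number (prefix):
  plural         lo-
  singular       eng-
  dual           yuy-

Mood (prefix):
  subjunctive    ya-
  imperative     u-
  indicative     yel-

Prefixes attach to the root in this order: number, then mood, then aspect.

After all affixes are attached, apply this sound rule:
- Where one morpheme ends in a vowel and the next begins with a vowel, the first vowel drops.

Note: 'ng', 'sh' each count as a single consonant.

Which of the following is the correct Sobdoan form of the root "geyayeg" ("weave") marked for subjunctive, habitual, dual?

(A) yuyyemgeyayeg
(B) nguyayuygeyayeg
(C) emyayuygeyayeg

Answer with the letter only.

Attach number dual yuy- → yuygeyayeg.
Attach mood subjunctive ya- → yayuygeyayeg.
Attach aspect habitual em- → emyayuygeyayeg.
Vowel deletion: no change.
So the correct form is emyayuygeyayeg, option (C).
(B) nguyayuygeyayeg is wrong: it uses perfective instead of habitual for aspect.
(A) yuyyemgeyayeg is wrong: it has the affixes in the wrong order.

C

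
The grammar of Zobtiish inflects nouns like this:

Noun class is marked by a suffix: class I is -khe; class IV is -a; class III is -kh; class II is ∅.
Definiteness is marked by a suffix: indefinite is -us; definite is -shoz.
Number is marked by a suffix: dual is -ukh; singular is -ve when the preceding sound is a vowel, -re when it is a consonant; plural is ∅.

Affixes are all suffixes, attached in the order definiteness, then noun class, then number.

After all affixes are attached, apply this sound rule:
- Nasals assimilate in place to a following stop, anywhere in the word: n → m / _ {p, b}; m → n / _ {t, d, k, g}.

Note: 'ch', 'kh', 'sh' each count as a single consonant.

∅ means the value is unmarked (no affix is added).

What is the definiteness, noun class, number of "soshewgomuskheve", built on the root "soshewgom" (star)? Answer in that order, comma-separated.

indefinite, class I, singular

Segment: soshewgom-us-khe-ve.
definiteness: -us → indefinite.
noun class: -khe → class I.
number: -ve/re → singular.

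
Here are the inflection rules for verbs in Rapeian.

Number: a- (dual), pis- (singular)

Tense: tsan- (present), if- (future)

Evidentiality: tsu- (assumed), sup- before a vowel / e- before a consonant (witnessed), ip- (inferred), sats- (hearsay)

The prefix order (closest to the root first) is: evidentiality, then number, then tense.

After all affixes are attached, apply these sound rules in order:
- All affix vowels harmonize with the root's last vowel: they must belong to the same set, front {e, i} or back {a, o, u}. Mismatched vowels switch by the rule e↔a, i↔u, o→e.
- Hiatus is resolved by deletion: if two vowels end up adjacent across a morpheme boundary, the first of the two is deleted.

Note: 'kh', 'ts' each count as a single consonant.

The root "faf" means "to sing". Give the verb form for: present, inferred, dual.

tsanupfaf

Attach evidentiality inferred ip- → ipfaf.
Attach number dual a- → aipfaf.
Attach tense present tsan- → tsanaipfaf.
Apply vowel harmony: tsanaipfaf → tsanaupfaf.
Apply vowel deletion: tsanaupfaf → tsanupfaf.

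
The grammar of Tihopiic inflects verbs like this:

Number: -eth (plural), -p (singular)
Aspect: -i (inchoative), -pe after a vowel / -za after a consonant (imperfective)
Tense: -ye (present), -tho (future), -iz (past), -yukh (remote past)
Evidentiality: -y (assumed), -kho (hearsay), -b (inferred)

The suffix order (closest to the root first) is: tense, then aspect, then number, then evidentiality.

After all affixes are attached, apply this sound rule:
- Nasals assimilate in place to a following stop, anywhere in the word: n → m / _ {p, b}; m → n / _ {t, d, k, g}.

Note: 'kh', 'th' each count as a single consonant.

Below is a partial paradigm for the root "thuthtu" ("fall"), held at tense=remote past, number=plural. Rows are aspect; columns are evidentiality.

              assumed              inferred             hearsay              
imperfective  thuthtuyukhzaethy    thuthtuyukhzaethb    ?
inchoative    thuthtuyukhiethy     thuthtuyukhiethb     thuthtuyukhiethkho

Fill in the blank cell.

Attach tense remote past -yukh → thuthtuyukh.
Attach aspect imperfective -za (after consonant 'kh') → thuthtuyukhza.
Attach number plural -eth → thuthtuyukhzaeth.
Attach evidentiality hearsay -kho → thuthtuyukhzaethkho.
Nasal assimilation: no change.

thuthtuyukhzaethkho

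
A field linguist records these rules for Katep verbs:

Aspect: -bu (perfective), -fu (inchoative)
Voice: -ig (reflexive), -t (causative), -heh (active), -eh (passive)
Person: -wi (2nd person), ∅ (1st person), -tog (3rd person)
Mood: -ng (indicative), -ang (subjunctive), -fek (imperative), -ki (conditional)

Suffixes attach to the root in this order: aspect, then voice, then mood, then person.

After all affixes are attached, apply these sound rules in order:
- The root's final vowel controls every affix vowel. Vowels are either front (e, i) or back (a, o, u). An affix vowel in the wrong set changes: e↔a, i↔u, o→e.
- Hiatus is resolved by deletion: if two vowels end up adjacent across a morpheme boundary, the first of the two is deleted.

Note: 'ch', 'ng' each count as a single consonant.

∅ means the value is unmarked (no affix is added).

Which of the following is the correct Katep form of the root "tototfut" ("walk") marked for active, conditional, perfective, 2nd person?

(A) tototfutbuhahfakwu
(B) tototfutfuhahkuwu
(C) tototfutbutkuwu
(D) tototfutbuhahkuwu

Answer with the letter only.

D

Attach aspect perfective -bu → tototfutbu.
Attach voice active -heh → tototfutbuheh.
Attach mood conditional -ki → tototfutbuhehki.
Attach person 2nd person -wi → tototfutbuhehkiwi.
Apply vowel harmony: tototfutbuhehkiwi → tototfutbuhahkuwu.
Vowel deletion: no change.
So the correct form is tototfutbuhahkuwu, option (D).
(C) tototfutbutkuwu is wrong: it uses causative instead of active for voice.
(B) tototfutfuhahkuwu is wrong: it uses inchoative instead of perfective for aspect.
(A) tototfutbuhahfakwu is wrong: it uses imperative instead of conditional for mood.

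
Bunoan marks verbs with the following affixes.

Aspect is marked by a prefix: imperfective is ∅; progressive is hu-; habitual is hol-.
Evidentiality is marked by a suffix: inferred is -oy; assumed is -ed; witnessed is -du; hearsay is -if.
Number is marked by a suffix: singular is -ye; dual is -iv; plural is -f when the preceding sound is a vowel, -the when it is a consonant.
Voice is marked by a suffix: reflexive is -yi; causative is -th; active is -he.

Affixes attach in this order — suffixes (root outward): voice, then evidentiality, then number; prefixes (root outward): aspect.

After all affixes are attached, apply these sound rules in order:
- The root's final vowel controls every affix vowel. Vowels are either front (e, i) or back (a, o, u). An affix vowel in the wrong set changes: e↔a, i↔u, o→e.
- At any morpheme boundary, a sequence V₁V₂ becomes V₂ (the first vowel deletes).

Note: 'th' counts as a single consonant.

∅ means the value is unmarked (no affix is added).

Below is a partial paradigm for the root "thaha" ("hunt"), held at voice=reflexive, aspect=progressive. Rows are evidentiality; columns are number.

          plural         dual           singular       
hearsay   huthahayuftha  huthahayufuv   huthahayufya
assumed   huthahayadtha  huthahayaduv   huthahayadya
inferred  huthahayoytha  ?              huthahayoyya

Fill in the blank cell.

Attach voice reflexive -yi → thahayi.
Attach evidentiality inferred -oy → thahayioy.
Attach aspect progressive hu- → huthahayioy.
Attach number dual -iv → huthahayioyiv.
Apply vowel harmony: huthahayioyiv → huthahayuoyuv.
Apply vowel deletion: huthahayuoyuv → huthahayoyuv.

huthahayoyuv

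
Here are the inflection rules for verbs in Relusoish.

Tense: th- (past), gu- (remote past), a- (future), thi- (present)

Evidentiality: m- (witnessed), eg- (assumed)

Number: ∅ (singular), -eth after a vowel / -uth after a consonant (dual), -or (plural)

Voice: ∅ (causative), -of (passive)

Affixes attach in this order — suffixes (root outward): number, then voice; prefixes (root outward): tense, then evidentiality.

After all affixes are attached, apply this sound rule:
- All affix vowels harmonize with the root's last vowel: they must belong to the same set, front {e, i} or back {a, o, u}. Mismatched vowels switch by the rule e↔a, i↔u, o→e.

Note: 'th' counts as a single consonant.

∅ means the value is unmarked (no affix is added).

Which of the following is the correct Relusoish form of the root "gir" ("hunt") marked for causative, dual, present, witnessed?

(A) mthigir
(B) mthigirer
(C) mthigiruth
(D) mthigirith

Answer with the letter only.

D

Attach tense present thi- → thigir.
Attach number dual -uth (after consonant 'r') → thigiruth.
Attach evidentiality witnessed m- → mthigiruth.
voice = causative: zero marking, form stays mthigiruth.
Apply vowel harmony: mthigiruth → mthigirith.
So the correct form is mthigirith, option (D).
(A) mthigir is wrong: it uses singular instead of dual for number.
(C) mthigiruth is wrong: it fails to apply the sound rule(s).
(B) mthigirer is wrong: it uses plural instead of dual for number.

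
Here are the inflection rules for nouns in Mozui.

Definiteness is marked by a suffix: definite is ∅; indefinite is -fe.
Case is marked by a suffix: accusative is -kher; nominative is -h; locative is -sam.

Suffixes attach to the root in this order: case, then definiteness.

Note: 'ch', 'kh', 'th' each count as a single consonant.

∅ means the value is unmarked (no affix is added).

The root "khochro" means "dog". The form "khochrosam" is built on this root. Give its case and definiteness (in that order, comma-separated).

locative, definite

Segment: khochro-sam.
case: -sam → locative.
definiteness: ∅ → definite.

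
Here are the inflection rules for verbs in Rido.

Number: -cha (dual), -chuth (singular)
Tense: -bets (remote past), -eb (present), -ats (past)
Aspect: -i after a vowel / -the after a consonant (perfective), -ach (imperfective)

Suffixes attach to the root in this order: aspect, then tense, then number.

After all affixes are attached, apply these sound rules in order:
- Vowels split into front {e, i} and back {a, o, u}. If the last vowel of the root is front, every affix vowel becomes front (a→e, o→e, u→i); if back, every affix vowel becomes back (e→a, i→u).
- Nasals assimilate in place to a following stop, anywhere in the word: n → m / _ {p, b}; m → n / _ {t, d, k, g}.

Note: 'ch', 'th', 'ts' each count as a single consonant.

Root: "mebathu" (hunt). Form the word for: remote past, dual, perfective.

mebathuubatscha

Attach aspect perfective -i (after vowel 'u') → mebathui.
Attach tense remote past -bets → mebathuibets.
Attach number dual -cha → mebathuibetscha.
Apply vowel harmony: mebathuibetscha → mebathuubatscha.
Nasal assimilation: no change.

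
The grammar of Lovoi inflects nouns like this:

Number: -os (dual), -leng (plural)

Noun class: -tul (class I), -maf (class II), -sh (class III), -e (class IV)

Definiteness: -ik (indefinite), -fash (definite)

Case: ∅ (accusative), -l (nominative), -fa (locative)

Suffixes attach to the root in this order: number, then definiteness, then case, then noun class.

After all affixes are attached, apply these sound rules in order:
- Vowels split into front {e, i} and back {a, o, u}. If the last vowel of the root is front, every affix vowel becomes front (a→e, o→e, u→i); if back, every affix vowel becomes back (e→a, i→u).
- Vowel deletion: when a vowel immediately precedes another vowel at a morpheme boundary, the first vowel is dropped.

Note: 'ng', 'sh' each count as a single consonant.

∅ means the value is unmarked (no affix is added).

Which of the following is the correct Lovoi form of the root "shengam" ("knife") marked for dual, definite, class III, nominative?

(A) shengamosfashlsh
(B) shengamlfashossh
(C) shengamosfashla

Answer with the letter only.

Attach number dual -os → shengamos.
Attach definiteness definite -fash → shengamosfash.
Attach case nominative -l → shengamosfashl.
Attach noun class class III -sh → shengamosfashlsh.
Vowel harmony: no change.
Vowel deletion: no change.
So the correct form is shengamosfashlsh, option (A).
(B) shengamlfashossh is wrong: it has the affixes in the wrong order.
(C) shengamosfashla is wrong: it uses class IV instead of class III for noun class.

A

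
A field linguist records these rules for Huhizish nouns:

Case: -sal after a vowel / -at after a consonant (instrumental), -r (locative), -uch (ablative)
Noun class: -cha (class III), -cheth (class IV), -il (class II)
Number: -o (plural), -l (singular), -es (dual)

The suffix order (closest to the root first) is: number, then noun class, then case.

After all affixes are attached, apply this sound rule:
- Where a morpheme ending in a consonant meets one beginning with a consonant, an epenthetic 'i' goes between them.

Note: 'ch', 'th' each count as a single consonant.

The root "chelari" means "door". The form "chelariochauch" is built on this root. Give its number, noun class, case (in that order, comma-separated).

Segment: chelari-o-cha-uch.
number: -o → plural.
noun class: -cha → class III.
case: -uch → ablative.

plural, class III, ablative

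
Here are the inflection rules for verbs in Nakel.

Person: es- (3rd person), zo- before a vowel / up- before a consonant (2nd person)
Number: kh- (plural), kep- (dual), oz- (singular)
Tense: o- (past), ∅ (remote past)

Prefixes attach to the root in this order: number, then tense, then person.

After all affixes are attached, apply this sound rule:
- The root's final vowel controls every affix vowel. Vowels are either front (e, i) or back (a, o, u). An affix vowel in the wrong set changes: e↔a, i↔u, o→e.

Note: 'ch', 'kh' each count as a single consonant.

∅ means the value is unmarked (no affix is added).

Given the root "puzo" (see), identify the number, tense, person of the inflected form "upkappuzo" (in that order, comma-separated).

Segment: up-kep-puzo.
number: kep- → dual.
tense: ∅ → remote past.
person: zo/up- → 2nd person.

dual, remote past, 2nd person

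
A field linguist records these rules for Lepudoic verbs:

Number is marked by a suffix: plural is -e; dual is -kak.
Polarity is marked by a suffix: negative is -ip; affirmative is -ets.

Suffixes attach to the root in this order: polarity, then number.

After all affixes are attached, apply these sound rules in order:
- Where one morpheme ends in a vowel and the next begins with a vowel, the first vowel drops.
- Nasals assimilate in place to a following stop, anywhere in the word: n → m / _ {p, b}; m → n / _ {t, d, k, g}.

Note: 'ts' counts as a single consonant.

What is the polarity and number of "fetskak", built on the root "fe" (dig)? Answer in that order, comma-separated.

affirmative, dual

Segment: fe-ets-kak.
polarity: -ets → affirmative.
number: -kak → dual.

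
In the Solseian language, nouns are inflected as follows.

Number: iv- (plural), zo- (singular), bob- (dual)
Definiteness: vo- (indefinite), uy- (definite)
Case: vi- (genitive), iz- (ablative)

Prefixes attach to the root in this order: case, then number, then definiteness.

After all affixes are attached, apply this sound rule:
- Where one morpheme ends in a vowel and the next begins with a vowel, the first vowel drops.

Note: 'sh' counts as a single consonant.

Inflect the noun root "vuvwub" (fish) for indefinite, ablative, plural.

Attach case ablative iz- → izvuvwub.
Attach number plural iv- → ivizvuvwub.
Attach definiteness indefinite vo- → voivizvuvwub.
Apply vowel deletion: voivizvuvwub → vivizvuvwub.

vivizvuvwub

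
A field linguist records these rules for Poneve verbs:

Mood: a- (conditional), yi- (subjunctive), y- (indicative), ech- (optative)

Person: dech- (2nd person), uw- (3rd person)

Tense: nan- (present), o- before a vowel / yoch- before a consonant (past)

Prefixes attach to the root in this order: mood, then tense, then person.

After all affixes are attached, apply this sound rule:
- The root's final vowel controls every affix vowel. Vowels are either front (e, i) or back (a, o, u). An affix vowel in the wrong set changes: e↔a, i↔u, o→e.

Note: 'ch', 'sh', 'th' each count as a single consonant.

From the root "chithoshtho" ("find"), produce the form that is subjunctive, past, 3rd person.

uwyochyuchithoshtho

Attach mood subjunctive yi- → yichithoshtho.
Attach tense past yoch- (before consonant 'y') → yochyichithoshtho.
Attach person 3rd person uw- → uwyochyichithoshtho.
Apply vowel harmony: uwyochyichithoshtho → uwyochyuchithoshtho.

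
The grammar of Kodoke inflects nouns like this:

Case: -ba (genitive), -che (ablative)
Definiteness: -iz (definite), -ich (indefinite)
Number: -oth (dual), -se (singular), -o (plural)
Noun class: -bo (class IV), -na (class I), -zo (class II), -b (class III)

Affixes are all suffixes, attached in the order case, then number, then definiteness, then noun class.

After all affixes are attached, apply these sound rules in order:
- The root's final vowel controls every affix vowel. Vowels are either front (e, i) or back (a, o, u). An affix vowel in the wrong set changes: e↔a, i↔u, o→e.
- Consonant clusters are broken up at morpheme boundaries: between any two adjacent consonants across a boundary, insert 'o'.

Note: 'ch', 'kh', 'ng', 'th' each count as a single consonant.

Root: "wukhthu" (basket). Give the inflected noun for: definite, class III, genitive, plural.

Attach case genitive -ba → wukhthuba.
Attach number plural -o → wukhthubao.
Attach definiteness definite -iz → wukhthubaoiz.
Attach noun class class III -b → wukhthubaoizb.
Apply vowel harmony: wukhthubaoizb → wukhthubaouzb.
Apply epenthesis: wukhthubaouzb → wukhthubaouzob.

wukhthubaouzob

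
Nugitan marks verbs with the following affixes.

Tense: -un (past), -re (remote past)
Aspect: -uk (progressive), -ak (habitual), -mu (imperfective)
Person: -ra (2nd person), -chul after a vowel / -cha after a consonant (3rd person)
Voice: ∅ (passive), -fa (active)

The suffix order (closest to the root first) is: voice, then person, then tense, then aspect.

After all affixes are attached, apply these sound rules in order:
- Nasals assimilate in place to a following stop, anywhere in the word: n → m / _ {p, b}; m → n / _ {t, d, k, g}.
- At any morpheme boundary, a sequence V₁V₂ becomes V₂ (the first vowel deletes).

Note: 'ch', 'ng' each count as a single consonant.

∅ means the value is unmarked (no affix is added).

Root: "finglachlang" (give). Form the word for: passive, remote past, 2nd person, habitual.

finglachlangrarak

voice = passive: zero marking, form stays finglachlang.
Attach person 2nd person -ra → finglachlangra.
Attach tense remote past -re → finglachlangrare.
Attach aspect habitual -ak → finglachlangrareak.
Nasal assimilation: no change.
Apply vowel deletion: finglachlangrareak → finglachlangrarak.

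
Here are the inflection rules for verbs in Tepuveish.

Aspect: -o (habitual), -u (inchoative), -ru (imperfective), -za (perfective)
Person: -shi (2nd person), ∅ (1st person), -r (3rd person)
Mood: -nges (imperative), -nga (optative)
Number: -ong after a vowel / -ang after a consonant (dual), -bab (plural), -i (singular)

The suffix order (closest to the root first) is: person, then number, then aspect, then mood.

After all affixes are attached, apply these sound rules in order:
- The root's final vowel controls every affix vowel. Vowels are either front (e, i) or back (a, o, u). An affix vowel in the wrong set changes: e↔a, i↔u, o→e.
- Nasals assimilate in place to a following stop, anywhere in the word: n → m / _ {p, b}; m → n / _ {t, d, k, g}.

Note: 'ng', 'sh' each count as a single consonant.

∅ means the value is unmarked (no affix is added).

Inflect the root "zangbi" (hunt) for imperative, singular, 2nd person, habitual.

Attach person 2nd person -shi → zangbishi.
Attach number singular -i → zangbishii.
Attach aspect habitual -o → zangbishiio.
Attach mood imperative -nges → zangbishiionges.
Apply vowel harmony: zangbishiionges → zangbishiienges.
Nasal assimilation: no change.

zangbishiienges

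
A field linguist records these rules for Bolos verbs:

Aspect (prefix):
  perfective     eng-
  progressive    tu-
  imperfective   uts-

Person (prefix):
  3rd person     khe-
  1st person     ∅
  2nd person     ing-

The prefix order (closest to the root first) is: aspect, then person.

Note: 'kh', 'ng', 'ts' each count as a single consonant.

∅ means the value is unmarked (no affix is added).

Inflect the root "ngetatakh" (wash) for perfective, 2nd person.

Attach aspect perfective eng- → engngetatakh.
Attach person 2nd person ing- → ingengngetatakh.

ingengngetatakh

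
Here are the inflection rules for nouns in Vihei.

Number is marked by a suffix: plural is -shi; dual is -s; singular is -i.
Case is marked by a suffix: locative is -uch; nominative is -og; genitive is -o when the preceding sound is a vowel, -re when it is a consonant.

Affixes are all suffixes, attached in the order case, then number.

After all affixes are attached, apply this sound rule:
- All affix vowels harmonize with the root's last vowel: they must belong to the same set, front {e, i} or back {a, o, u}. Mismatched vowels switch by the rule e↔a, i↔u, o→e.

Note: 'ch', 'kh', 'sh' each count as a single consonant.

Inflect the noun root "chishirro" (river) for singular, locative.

chishirrouchu

Attach case locative -uch → chishirrouch.
Attach number singular -i → chishirrouchi.
Apply vowel harmony: chishirrouchi → chishirrouchu.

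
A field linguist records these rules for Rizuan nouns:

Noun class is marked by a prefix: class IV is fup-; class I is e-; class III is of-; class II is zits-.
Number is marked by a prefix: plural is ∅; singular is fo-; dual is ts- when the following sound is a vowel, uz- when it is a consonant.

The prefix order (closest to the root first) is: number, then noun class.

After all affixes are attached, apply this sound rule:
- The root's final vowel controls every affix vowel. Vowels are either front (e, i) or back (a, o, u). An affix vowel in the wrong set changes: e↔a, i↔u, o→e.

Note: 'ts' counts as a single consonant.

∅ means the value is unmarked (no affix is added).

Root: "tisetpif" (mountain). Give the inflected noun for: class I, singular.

Attach number singular fo- → fotisetpif.
Attach noun class class I e- → efotisetpif.
Apply vowel harmony: efotisetpif → efetisetpif.

efetisetpif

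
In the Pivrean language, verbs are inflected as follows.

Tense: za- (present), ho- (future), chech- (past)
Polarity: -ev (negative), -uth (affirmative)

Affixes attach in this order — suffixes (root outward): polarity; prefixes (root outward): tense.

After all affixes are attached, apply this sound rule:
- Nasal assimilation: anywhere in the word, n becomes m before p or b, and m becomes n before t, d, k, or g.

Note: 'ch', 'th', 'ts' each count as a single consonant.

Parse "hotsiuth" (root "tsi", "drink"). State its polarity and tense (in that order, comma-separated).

Segment: ho-tsi-uth.
polarity: -uth → affirmative.
tense: ho- → future.

affirmative, future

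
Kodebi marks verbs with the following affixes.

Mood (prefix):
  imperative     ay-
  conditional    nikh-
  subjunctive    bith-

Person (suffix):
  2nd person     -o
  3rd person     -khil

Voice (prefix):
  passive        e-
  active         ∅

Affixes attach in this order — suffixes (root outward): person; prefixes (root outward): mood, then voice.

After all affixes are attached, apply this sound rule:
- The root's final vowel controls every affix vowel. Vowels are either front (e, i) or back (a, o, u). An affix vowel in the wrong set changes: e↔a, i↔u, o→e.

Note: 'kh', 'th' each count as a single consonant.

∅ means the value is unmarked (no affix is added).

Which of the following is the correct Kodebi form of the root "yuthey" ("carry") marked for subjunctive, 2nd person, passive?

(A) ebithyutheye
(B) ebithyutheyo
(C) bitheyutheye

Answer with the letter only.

Attach mood subjunctive bith- → bithyuthey.
Attach person 2nd person -o → bithyutheyo.
Attach voice passive e- → ebithyutheyo.
Apply vowel harmony: ebithyutheyo → ebithyutheye.
So the correct form is ebithyutheye, option (A).
(C) bitheyutheye is wrong: it has the affixes in the wrong order.
(B) ebithyutheyo is wrong: it fails to apply the sound rule(s).

A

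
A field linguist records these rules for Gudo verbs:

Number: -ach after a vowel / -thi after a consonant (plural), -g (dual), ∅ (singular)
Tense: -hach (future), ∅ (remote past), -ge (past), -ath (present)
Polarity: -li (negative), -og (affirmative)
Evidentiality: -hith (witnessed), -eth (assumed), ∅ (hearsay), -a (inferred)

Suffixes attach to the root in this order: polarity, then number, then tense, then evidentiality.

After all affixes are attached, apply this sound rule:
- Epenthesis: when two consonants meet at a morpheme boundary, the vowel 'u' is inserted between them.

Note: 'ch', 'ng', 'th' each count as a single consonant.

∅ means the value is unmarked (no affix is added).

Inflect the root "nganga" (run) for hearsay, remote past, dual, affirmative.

ngangaogug

Attach polarity affirmative -og → ngangaog.
Attach number dual -g → ngangaogg.
tense = remote past: zero marking, form stays ngangaogg.
evidentiality = hearsay: zero marking, form stays ngangaogg.
Apply epenthesis: ngangaogg → ngangaogug.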